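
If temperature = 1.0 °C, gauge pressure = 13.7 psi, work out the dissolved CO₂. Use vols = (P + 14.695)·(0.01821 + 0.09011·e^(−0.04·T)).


vols = (13.7 + 14.695)·(0.01821 + 0.09011·e^(−0.04·1.0))

2.9754 volumes


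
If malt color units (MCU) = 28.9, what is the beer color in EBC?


SRM = 1.4922·MCU^0.6859;  EBC = SRM·1.97
SRM = 1.4922·28.9^0.6859 = 14.9919
EBC = 14.9919·1.97

29.5341 EBC


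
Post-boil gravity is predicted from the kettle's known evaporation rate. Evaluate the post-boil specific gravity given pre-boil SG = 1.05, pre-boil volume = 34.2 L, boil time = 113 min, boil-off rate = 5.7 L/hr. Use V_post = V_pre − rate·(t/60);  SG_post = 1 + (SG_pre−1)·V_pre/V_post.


V_post = 34.2 − 5.7·(113/60) = 23.4650
SG_post = 1 + (1.05 − 1)·34.2/23.4650

1.0729


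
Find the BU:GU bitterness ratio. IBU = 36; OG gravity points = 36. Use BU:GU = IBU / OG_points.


BU:GU = 36 / 36

1.0000


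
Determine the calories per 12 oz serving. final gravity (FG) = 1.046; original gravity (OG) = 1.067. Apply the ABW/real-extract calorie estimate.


ABW = (OG−FG)·131.25·0.79/FG;  °P = 259 − 259/SG (for OG→OE and FG→AE);  RE = 0.1808·OE + 0.8192·AE;  Cal = (6.9·ABW + 4·(RE−0.1))·FG·3.55
ABW = (1.067 − 1.046)·131.25·0.79/1.046 = 2.0817
OE = 259 − 259/1.067 = 16.2634 °P
AE = 259 − 259/1.046 = 11.3901 °P
RE = 0.1808·16.2634 + 0.8192·11.3901 = 12.2711 °P
Cal = (6.9·2.0817 + 4·(12.2711−0.1))·1.046·3.55

234.1169 kcal


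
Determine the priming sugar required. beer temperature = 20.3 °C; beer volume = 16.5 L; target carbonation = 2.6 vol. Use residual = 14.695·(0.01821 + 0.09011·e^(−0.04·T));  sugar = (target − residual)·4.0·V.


residual = 14.695·(0.01821 + 0.09011·e^(−0.04·20.3)) = 0.8555
sugar = (2.6 − 0.8555)·4.0·16.5

115.1380 g


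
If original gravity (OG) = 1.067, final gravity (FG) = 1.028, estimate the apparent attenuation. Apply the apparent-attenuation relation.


AA = (OG − FG)/(OG − 1) · 100
AA = (1.067 − 1.028)/(1.067 − 1) · 100

58.2090 %


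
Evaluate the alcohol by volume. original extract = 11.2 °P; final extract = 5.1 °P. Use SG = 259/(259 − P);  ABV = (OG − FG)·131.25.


OG = 259/(259 − 11.2) = 1.0452
FG = 259/(259 − 5.1) = 1.0201
ABV = (1.0452 − 1.0201)·131.25

3.2958 % ABV


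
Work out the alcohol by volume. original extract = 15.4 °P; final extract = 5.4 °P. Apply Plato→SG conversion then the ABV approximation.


SG = 259/(259 − P);  ABV = (OG − FG)·131.25
OG = 259/(259 − 15.4) = 1.0632
FG = 259/(259 − 5.4) = 1.0213
ABV = (1.0632 − 1.0213)·131.25

5.5027 % ABV


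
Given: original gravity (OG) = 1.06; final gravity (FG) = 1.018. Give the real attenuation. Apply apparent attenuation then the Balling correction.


AA = (OG−FG)/(OG−1)·100;  RA = AA·0.8192
AA = (1.06 − 1.018)/(1.06 − 1)·100 = 70.0000
RA = 70.0000·0.8192

57.3440 %


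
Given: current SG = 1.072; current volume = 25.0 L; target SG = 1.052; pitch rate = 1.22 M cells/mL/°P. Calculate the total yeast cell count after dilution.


V_w = V·((SG_c−1)/(SG_t−1)−1);  °P = 259 − 259/SG_t;  cells = rate·(V+V_w)·°P
V_w = 25.0·((1.072−1)/(1.052−1)−1) = 9.6154
V_final = 25.0 + 9.6154 = 34.6154
°P = 259 − 259/1.052 = 12.8023
cells = 1.22·34.6154·12.8023

540.6502 billion cells


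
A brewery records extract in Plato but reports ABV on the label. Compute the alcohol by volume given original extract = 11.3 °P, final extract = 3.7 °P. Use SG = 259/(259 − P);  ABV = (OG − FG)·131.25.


OG = 259/(259 − 11.3) = 1.0456
FG = 259/(259 − 3.7) = 1.0145
ABV = (1.0456 − 1.0145)·131.25

4.0854 % ABV


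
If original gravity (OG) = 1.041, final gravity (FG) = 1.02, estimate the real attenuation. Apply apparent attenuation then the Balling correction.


AA = (OG−FG)/(OG−1)·100;  RA = AA·0.8192
AA = (1.041 − 1.02)/(1.041 − 1)·100 = 51.2195
RA = 51.2195·0.8192

41.9590 %


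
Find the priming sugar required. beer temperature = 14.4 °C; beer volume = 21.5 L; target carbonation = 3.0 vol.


residual = 14.695·(0.01821 + 0.09011·e^(−0.04·T));  sugar = (target − residual)·4.0·V
residual = 14.695·(0.01821 + 0.09011·e^(−0.04·14.4)) = 1.0120
sugar = (3.0 − 1.0120)·4.0·21.5

170.9709 g


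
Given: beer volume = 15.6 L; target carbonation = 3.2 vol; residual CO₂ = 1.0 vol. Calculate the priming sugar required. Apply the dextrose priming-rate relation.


sugar = (target − residual)·4.0·V
sugar = (3.2 − 1.0)·4.0·15.6

137.2800 g


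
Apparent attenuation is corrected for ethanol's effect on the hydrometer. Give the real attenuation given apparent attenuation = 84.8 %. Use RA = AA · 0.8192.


RA = 84.8 · 0.8192

69.4682 %


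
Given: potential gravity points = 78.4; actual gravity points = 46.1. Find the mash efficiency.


efficiency = actual / potential × 100
efficiency = 46.1 / 78.4 × 100

58.8010 %


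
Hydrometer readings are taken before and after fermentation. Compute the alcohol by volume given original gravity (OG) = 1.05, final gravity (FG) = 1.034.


ABV = (OG − FG) · 131.25
ABV = (1.05 − 1.034) · 131.25

2.1000 % ABV


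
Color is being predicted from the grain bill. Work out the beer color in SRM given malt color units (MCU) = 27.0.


SRM = 1.4922 · MCU^0.6859
SRM = 1.4922 · 27.0^0.6859

14.3087 SRM


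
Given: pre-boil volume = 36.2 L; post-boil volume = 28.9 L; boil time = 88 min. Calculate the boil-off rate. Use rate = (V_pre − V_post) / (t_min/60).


rate = (36.2 − 28.9) / (88/60)

4.9773 L/hr


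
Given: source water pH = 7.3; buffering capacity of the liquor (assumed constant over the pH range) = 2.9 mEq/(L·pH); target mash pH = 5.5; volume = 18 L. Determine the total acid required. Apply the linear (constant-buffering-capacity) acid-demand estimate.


acid = buffering capacity · (pH_source − pH_target) · V
acid = 2.9 · (7.3 − 5.5) · 18

93.9600 mEq


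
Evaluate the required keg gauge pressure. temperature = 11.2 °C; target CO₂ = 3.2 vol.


psi = vols/(0.01821 + 0.09011·e^(−0.04·T)) − 14.695
psi = 3.2/(0.01821 + 0.09011·e^(−0.04·11.2)) − 14.695

27.5316 psi


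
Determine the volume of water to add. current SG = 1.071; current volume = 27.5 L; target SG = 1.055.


V_water = V·((SG_curr − 1)/(SG_target − 1) − 1)
V_water = 27.5·((1.071 − 1)/(1.055 − 1) − 1)

8.0000 L


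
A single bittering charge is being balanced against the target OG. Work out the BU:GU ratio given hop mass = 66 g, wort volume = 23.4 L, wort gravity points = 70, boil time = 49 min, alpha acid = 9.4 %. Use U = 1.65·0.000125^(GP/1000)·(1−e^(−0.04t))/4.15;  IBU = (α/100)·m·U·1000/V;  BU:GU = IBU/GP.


U = 1.65·0.000125^(70/1000)·(1−e^(−0.04·49))/4.15 = 0.1821
IBU = (9.4/100)·66·0.1821·1000/23.4 = 48.2770
BU:GU = 48.2770/70

0.6897


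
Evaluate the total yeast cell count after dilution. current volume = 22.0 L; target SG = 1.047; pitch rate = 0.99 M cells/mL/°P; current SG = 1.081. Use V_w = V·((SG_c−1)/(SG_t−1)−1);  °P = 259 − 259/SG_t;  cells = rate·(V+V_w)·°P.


V_w = 22.0·((1.081−1)/(1.047−1)−1) = 15.9149
V_final = 22.0 + 15.9149 = 37.9149
°P = 259 − 259/1.047 = 11.6266
cells = 0.99·37.9149·11.6266

436.4113 billion cells


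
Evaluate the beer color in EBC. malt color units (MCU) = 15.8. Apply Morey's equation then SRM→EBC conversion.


SRM = 1.4922·MCU^0.6859;  EBC = SRM·1.97
SRM = 1.4922·15.8^0.6859 = 9.9080
EBC = 9.9080·1.97

19.5188 EBC


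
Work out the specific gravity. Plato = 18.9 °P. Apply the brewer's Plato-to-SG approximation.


SG = 259/(259 − P)
SG = 259/(259 − 18.9)

1.0787


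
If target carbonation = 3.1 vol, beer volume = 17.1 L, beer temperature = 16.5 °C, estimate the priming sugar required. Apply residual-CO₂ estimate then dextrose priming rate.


residual = 14.695·(0.01821 + 0.09011·e^(−0.04·T));  sugar = (target − residual)·4.0·V
residual = 14.695·(0.01821 + 0.09011·e^(−0.04·16.5)) = 0.9520
sugar = (3.1 − 0.9520)·4.0·17.1

146.9237 g


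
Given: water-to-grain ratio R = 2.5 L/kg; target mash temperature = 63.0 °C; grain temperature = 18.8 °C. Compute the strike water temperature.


T_strike = (0.41/R)·(T_mash − T_grain) + T_mash
T_strike = (0.41/2.5)·(63.0 − 18.8) + 63.0

70.2488 °C


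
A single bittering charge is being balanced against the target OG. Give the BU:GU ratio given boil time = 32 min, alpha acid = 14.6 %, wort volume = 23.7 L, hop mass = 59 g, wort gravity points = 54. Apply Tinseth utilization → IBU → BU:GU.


U = 1.65·0.000125^(GP/1000)·(1−e^(−0.04t))/4.15;  IBU = (α/100)·m·U·1000/V;  BU:GU = IBU/GP
U = 1.65·0.000125^(54/1000)·(1−e^(−0.04·32))/4.15 = 0.1767
IBU = (14.6/100)·59·0.1767·1000/23.7 = 64.2156
BU:GU = 64.2156/54

1.1892


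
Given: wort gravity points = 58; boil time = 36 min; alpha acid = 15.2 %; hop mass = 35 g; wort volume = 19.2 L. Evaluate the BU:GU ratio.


U = 1.65·0.000125^(GP/1000)·(1−e^(−0.04t))/4.15;  IBU = (α/100)·m·U·1000/V;  BU:GU = IBU/GP
U = 1.65·0.000125^(58/1000)·(1−e^(−0.04·36))/4.15 = 0.1801
IBU = (15.2/100)·35·0.1801·1000/19.2 = 49.9152
BU:GU = 49.9152/58

0.8606


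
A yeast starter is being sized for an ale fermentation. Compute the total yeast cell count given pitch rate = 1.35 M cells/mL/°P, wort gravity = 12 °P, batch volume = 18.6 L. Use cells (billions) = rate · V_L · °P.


cells = 1.35 · 18.6 · 12

301.3200 billion cells


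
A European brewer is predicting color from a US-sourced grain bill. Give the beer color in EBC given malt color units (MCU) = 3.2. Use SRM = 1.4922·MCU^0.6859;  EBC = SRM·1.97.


SRM = 1.4922·3.2^0.6859 = 3.3137
EBC = 3.3137·1.97

6.5279 EBC


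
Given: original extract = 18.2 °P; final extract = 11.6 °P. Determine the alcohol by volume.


SG = 259/(259 − P);  ABV = (OG − FG)·131.25
OG = 259/(259 − 18.2) = 1.0756
FG = 259/(259 − 11.6) = 1.0469
ABV = (1.0756 − 1.0469)·131.25

3.7661 % ABV


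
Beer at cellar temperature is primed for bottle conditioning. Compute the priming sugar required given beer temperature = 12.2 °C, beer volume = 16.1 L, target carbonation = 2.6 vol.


residual = 14.695·(0.01821 + 0.09011·e^(−0.04·T));  sugar = (target − residual)·4.0·V
residual = 14.695·(0.01821 + 0.09011·e^(−0.04·12.2)) = 1.0804
sugar = (2.6 − 1.0804)·4.0·16.1

97.8597 g


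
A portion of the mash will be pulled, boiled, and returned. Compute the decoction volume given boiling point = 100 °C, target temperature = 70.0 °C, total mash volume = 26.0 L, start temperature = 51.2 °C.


V_dec = V_total·(T_target − T_start)/(T_boil − T_start)
V_dec = 26.0·(70.0 − 51.2)/(100 − 51.2)

10.0164 L


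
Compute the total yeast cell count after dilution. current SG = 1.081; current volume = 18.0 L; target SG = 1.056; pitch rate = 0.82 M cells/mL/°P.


V_w = V·((SG_c−1)/(SG_t−1)−1);  °P = 259 − 259/SG_t;  cells = rate·(V+V_w)·°P
V_w = 18.0·((1.081−1)/(1.056−1)−1) = 8.0357
V_final = 18.0 + 8.0357 = 26.0357
°P = 259 − 259/1.056 = 13.7348
cells = 0.82·26.0357·13.7348

293.2292 billion cells


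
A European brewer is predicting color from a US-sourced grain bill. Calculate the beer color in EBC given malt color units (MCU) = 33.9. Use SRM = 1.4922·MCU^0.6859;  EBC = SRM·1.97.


SRM = 1.4922·33.9^0.6859 = 16.7260
EBC = 16.7260·1.97

32.9501 EBC


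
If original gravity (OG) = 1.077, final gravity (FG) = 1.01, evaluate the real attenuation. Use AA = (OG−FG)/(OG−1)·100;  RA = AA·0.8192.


AA = (1.077 − 1.01)/(1.077 − 1)·100 = 87.0130
RA = 87.0130·0.8192

71.2810 %


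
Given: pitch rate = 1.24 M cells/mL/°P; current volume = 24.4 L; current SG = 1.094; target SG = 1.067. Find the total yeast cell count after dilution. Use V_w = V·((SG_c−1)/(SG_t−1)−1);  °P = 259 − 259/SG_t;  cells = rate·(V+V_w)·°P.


V_w = 24.4·((1.094−1)/(1.067−1)−1) = 9.8328
V_final = 24.4 + 9.8328 = 34.2328
°P = 259 − 259/1.067 = 16.2634
cells = 1.24·34.2328·16.2634

690.3586 billion cells


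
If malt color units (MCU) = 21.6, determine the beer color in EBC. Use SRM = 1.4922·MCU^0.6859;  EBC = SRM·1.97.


SRM = 1.4922·21.6^0.6859 = 12.2780
EBC = 12.2780·1.97

24.1877 EBC


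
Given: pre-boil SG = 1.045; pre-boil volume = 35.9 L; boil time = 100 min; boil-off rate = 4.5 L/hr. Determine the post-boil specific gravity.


V_post = V_pre − rate·(t/60);  SG_post = 1 + (SG_pre−1)·V_pre/V_post
V_post = 35.9 − 4.5·(100/60) = 28.4000
SG_post = 1 + (1.045 − 1)·35.9/28.4000

1.0569


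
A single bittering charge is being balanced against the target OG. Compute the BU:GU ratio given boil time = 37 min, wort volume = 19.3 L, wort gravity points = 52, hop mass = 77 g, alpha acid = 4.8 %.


U = 1.65·0.000125^(GP/1000)·(1−e^(−0.04t))/4.15;  IBU = (α/100)·m·U·1000/V;  BU:GU = IBU/GP
U = 1.65·0.000125^(52/1000)·(1−e^(−0.04·37))/4.15 = 0.1924
IBU = (4.8/100)·77·0.1924·1000/19.3 = 36.8528
BU:GU = 36.8528/52

0.7087


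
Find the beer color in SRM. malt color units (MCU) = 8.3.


SRM = 1.4922 · MCU^0.6859
SRM = 1.4922 · 8.3^0.6859

6.3712 SRM


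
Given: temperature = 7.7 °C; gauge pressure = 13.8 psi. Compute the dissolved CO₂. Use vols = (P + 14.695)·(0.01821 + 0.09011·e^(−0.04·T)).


vols = (13.8 + 14.695)·(0.01821 + 0.09011·e^(−0.04·7.7))

2.4059 volumes


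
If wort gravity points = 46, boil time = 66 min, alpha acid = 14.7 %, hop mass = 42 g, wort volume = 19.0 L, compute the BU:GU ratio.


U = 1.65·0.000125^(GP/1000)·(1−e^(−0.04t))/4.15;  IBU = (α/100)·m·U·1000/V;  BU:GU = IBU/GP
U = 1.65·0.000125^(46/1000)·(1−e^(−0.04·66))/4.15 = 0.2442
IBU = (14.7/100)·42·0.2442·1000/19.0 = 79.3512
BU:GU = 79.3512/46

1.7250


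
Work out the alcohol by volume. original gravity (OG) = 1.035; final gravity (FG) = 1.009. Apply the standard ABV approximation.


ABV = (OG − FG) · 131.25
ABV = (1.035 − 1.009) · 131.25

3.4125 % ABV


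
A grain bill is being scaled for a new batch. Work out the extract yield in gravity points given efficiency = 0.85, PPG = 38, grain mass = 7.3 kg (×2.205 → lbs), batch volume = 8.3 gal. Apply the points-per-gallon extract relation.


points = lbs × PPG × eff / vol
lbs = 7.3 × 2.205 = 16.0965
points = 16.0965 × 38 × 0.85 / 8.3

62.6406 points


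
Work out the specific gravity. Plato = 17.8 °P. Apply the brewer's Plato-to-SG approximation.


SG = 259/(259 − P)
SG = 259/(259 − 17.8)

1.0738


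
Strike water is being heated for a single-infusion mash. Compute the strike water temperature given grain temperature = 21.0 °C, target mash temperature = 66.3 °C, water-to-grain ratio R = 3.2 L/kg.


T_strike = (0.41/R)·(T_mash − T_grain) + T_mash
T_strike = (0.41/3.2)·(66.3 − 21.0) + 66.3

72.1041 °C


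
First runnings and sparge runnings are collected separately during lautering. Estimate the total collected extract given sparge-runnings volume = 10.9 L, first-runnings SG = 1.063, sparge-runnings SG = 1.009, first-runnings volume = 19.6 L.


total = Σ (SG_i − 1)·1000·V_i
first = (1.063 − 1)·1000·19.6 = 1234.8000
sparge = (1.009 − 1)·1000·10.9 = 98.1000
total = 1234.8000 + 98.1000

1332.9000 gravity·L


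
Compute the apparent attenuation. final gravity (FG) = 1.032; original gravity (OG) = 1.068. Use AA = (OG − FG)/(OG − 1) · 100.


AA = (1.068 − 1.032)/(1.068 − 1) · 100

52.9412 %


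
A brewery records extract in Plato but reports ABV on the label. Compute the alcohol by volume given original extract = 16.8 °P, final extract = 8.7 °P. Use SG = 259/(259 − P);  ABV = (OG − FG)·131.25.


OG = 259/(259 − 16.8) = 1.0694
FG = 259/(259 − 8.7) = 1.0348
ABV = (1.0694 − 1.0348)·131.25

4.5420 % ABV


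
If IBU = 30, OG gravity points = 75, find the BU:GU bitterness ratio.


BU:GU = IBU / OG_points
BU:GU = 30 / 75

0.4000


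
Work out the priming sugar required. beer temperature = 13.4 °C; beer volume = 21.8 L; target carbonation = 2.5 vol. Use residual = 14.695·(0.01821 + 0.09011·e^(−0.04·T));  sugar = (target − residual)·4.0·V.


residual = 14.695·(0.01821 + 0.09011·e^(−0.04·13.4)) = 1.0423
sugar = (2.5 − 1.0423)·4.0·21.8

127.1076 g


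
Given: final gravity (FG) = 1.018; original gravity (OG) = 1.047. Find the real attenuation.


AA = (OG−FG)/(OG−1)·100;  RA = AA·0.8192
AA = (1.047 − 1.018)/(1.047 − 1)·100 = 61.7021
RA = 61.7021·0.8192

50.5464 %


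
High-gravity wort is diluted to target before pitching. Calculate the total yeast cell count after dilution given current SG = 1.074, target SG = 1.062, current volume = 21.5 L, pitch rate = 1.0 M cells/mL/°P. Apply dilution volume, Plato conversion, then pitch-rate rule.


V_w = V·((SG_c−1)/(SG_t−1)−1);  °P = 259 − 259/SG_t;  cells = rate·(V+V_w)·°P
V_w = 21.5·((1.074−1)/(1.062−1)−1) = 4.1613
V_final = 21.5 + 4.1613 = 25.6613
°P = 259 − 259/1.062 = 15.1205
cells = 1.0·25.6613·15.1205

388.0122 billion cells


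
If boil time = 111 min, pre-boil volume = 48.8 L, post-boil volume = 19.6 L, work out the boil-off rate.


rate = (V_pre − V_post) / (t_min/60)
rate = (48.8 − 19.6) / (111/60)

15.7838 L/hr


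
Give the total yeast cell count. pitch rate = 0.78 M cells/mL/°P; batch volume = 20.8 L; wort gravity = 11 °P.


cells (billions) = rate · V_L · °P
cells = 0.78 · 20.8 · 11

178.4640 billion cells


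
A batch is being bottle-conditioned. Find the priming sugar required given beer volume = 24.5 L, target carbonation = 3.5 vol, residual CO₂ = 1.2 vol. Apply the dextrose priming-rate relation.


sugar = (target − residual)·4.0·V
sugar = (3.5 − 1.2)·4.0·24.5

225.4000 g


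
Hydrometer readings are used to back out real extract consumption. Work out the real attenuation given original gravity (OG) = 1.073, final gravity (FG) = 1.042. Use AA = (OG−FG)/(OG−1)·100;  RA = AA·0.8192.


AA = (1.073 − 1.042)/(1.073 − 1)·100 = 42.4658
RA = 42.4658·0.8192

34.7879 %


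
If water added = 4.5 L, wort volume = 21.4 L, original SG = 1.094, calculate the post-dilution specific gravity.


SG_new = 1 + (SG_old − 1)·V_old/(V_old + V_water)
pts = (1.094 − 1)·1000·21.4/(21.4 + 4.5) = 77.6680
SG_new = 1 + 77.6680/1000

1.0777


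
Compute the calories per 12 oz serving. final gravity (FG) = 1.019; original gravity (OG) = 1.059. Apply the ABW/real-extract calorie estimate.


ABW = (OG−FG)·131.25·0.79/FG;  °P = 259 − 259/SG (for OG→OE and FG→AE);  RE = 0.1808·OE + 0.8192·AE;  Cal = (6.9·ABW + 4·(RE−0.1))·FG·3.55
ABW = (1.059 − 1.019)·131.25·0.79/1.019 = 4.0702
OE = 259 − 259/1.059 = 14.4297 °P
AE = 259 − 259/1.019 = 4.8292 °P
RE = 0.1808·14.4297 + 0.8192·4.8292 = 6.5650 °P
Cal = (6.9·4.0702 + 4·(6.5650−0.1))·1.019·3.55

195.1402 kcal


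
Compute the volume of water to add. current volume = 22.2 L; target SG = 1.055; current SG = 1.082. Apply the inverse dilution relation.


V_water = V·((SG_curr − 1)/(SG_target − 1) − 1)
V_water = 22.2·((1.082 − 1)/(1.055 − 1) − 1)

10.8982 L


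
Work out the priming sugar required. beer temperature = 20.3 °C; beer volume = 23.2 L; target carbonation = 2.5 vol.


residual = 14.695·(0.01821 + 0.09011·e^(−0.04·T));  sugar = (target − residual)·4.0·V
residual = 14.695·(0.01821 + 0.09011·e^(−0.04·20.3)) = 0.8555
sugar = (2.5 − 0.8555)·4.0·23.2

152.6110 g


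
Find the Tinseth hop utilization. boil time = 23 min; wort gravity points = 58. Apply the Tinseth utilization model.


U = 1.65·0.000125^(GP/1000) · (1 − e^(−0.04·t))/4.15
bigness = 1.65·0.000125^(58/1000) = 0.9797
boil_factor = (1 − e^(−0.04·23))/4.15 = 0.1449
U = 0.9797 · 0.1449

0.1420


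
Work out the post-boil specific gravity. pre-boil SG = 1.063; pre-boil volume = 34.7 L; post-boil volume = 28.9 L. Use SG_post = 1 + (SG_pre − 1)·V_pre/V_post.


pts_pre = (1.063 − 1)·1000 = 63.0000
pts_post = 63.0000·34.7/28.9 = 75.6436
SG_post = 1 + 75.6436/1000

1.0756


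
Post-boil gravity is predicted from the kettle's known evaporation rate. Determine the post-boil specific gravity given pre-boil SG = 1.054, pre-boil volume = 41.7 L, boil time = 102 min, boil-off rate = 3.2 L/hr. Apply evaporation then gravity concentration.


V_post = V_pre − rate·(t/60);  SG_post = 1 + (SG_pre−1)·V_pre/V_post
V_post = 41.7 − 3.2·(102/60) = 36.2600
SG_post = 1 + (1.054 − 1)·41.7/36.2600

1.0621


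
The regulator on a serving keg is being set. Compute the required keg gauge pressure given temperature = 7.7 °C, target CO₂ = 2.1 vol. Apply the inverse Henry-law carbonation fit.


psi = vols/(0.01821 + 0.09011·e^(−0.04·T)) − 14.695
psi = 2.1/(0.01821 + 0.09011·e^(−0.04·7.7)) − 14.695

10.1767 psi


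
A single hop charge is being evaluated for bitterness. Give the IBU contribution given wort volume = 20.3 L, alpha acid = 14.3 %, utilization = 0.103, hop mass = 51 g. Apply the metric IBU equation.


IBU = (α/100)·mass·U·1000 / V
IBU = (14.3/100)·51·0.103·1000 / 20.3

37.0039 IBU


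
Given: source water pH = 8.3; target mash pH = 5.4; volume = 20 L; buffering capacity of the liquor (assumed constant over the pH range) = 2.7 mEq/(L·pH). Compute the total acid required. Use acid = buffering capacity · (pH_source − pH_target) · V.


acid = 2.7 · (8.3 − 5.4) · 20

156.6000 mEq


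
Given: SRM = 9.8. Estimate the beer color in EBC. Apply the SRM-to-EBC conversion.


EBC = SRM · 1.97
EBC = 9.8 · 1.97

19.3060 EBC


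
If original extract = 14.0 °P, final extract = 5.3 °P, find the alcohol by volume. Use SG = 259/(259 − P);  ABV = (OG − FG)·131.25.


OG = 259/(259 − 14.0) = 1.0571
FG = 259/(259 − 5.3) = 1.0209
ABV = (1.0571 − 1.0209)·131.25

4.7581 % ABV


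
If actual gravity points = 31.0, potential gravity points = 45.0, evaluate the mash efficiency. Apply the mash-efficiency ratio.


efficiency = actual / potential × 100
efficiency = 31.0 / 45.0 × 100

68.8889 %


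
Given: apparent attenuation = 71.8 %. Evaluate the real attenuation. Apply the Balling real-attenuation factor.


RA = AA · 0.8192
RA = 71.8 · 0.8192

58.8186 %


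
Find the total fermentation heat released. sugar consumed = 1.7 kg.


Q = m_sugar · 590 kJ/kg
Q = 1.7 · 590

1003.0000 kJ


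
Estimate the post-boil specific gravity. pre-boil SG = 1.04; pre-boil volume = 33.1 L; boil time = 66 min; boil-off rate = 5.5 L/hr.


V_post = V_pre − rate·(t/60);  SG_post = 1 + (SG_pre−1)·V_pre/V_post
V_post = 33.1 − 5.5·(66/60) = 27.0500
SG_post = 1 + (1.04 − 1)·33.1/27.0500

1.0489


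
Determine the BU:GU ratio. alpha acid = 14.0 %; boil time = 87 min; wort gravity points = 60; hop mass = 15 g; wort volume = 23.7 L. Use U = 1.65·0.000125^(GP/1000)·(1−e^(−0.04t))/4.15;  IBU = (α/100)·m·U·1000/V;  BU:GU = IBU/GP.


U = 1.65·0.000125^(60/1000)·(1−e^(−0.04·87))/4.15 = 0.2247
IBU = (14.0/100)·15·0.2247·1000/23.7 = 19.9128
BU:GU = 19.9128/60

0.3319


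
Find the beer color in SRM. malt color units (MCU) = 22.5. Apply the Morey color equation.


SRM = 1.4922 · MCU^0.6859
SRM = 1.4922 · 22.5^0.6859

12.6267 SRM


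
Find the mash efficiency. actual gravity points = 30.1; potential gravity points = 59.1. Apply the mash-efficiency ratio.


efficiency = actual / potential × 100
efficiency = 30.1 / 59.1 × 100

50.9306 %


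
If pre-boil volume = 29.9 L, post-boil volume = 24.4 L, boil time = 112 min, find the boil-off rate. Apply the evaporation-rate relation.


rate = (V_pre − V_post) / (t_min/60)
rate = (29.9 − 24.4) / (112/60)

2.9464 L/hr


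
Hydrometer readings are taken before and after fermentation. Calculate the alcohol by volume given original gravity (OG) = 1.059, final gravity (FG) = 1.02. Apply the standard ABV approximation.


ABV = (OG − FG) · 131.25
ABV = (1.059 − 1.02) · 131.25

5.1187 % ABV


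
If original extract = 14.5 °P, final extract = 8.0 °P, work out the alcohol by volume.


SG = 259/(259 − P);  ABV = (OG − FG)·131.25
OG = 259/(259 − 14.5) = 1.0593
FG = 259/(259 − 8.0) = 1.0319
ABV = (1.0593 − 1.0319)·131.25

3.6005 % ABV


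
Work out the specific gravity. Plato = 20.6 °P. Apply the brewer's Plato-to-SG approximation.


SG = 259/(259 − P)
SG = 259/(259 − 20.6)

1.0864


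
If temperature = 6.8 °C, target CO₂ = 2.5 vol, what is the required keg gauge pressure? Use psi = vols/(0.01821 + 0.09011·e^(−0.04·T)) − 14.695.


psi = 2.5/(0.01821 + 0.09011·e^(−0.04·6.8)) − 14.695

14.0867 psi


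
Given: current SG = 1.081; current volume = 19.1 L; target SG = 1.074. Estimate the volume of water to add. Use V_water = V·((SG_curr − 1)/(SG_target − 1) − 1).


V_water = 19.1·((1.081 − 1)/(1.074 − 1) − 1)

1.8068 L


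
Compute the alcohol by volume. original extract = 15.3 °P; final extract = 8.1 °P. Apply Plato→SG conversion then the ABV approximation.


SG = 259/(259 − P);  ABV = (OG − FG)·131.25
OG = 259/(259 − 15.3) = 1.0628
FG = 259/(259 − 8.1) = 1.0323
ABV = (1.0628 − 1.0323)·131.25

4.0029 % ABV


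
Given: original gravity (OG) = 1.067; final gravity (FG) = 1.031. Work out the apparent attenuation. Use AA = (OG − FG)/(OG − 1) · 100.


AA = (1.067 − 1.031)/(1.067 − 1) · 100

53.7313 %


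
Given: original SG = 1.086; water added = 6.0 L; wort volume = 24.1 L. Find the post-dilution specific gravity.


SG_new = 1 + (SG_old − 1)·V_old/(V_old + V_water)
pts = (1.086 − 1)·1000·24.1/(24.1 + 6.0) = 68.8571
SG_new = 1 + 68.8571/1000

1.0689


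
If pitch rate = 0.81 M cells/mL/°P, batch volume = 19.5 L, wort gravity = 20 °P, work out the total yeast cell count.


cells (billions) = rate · V_L · °P
cells = 0.81 · 19.5 · 20

315.9000 billion cells


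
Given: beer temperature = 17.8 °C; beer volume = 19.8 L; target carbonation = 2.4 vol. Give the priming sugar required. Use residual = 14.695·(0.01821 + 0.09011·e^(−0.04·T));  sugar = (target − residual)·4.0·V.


residual = 14.695·(0.01821 + 0.09011·e^(−0.04·17.8)) = 0.9173
sugar = (2.4 − 0.9173)·4.0·19.8

117.4287 g


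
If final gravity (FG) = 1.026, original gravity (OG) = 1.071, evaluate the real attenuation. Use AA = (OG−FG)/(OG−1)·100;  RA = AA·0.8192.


AA = (1.071 − 1.026)/(1.071 − 1)·100 = 63.3803
RA = 63.3803·0.8192

51.9211 %


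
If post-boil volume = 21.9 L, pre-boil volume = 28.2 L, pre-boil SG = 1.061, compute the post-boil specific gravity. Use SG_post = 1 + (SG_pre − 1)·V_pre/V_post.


pts_pre = (1.061 − 1)·1000 = 61.0000
pts_post = 61.0000·28.2/21.9 = 78.5479
SG_post = 1 + 78.5479/1000

1.0785


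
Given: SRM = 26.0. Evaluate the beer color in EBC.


EBC = SRM · 1.97
EBC = 26.0 · 1.97

51.2200 EBC


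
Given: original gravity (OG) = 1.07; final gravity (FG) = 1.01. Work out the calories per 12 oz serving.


ABW = (OG−FG)·131.25·0.79/FG;  °P = 259 − 259/SG (for OG→OE and FG→AE);  RE = 0.1808·OE + 0.8192·AE;  Cal = (6.9·ABW + 4·(RE−0.1))·FG·3.55
ABW = (1.07 − 1.01)·131.25·0.79/1.01 = 6.1597
OE = 259 − 259/1.07 = 16.9439 °P
AE = 259 − 259/1.01 = 2.5644 °P
RE = 0.1808·16.9439 + 0.8192·2.5644 = 5.1642 °P
Cal = (6.9·6.1597 + 4·(5.1642−0.1))·1.01·3.55

225.0200 kcal


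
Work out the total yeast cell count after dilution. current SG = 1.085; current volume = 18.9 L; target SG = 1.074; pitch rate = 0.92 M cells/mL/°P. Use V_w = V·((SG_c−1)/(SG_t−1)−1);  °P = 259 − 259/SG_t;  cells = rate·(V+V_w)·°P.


V_w = 18.9·((1.085−1)/(1.074−1)−1) = 2.8095
V_final = 18.9 + 2.8095 = 21.7095
°P = 259 − 259/1.074 = 17.8454
cells = 0.92·21.7095·17.8454

356.4216 billion cells


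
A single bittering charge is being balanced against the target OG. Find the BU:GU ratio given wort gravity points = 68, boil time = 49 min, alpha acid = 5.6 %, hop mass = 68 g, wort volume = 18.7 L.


U = 1.65·0.000125^(GP/1000)·(1−e^(−0.04t))/4.15;  IBU = (α/100)·m·U·1000/V;  BU:GU = IBU/GP
U = 1.65·0.000125^(68/1000)·(1−e^(−0.04·49))/4.15 = 0.1854
IBU = (5.6/100)·68·0.1854·1000/18.7 = 37.7525
BU:GU = 37.7525/68

0.5552


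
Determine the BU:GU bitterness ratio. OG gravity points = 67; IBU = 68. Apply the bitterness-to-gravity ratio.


BU:GU = IBU / OG_points
BU:GU = 68 / 67

1.0149


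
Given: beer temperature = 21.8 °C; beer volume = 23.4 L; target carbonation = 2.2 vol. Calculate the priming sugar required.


residual = 14.695·(0.01821 + 0.09011·e^(−0.04·T));  sugar = (target − residual)·4.0·V
residual = 14.695·(0.01821 + 0.09011·e^(−0.04·21.8)) = 0.8212
sugar = (2.2 − 0.8212)·4.0·23.4

129.0511 g


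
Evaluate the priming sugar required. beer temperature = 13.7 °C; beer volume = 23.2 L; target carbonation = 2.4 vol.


residual = 14.695·(0.01821 + 0.09011·e^(−0.04·T));  sugar = (target − residual)·4.0·V
residual = 14.695·(0.01821 + 0.09011·e^(−0.04·13.7)) = 1.0331
sugar = (2.4 − 1.0331)·4.0·23.2

126.8480 g


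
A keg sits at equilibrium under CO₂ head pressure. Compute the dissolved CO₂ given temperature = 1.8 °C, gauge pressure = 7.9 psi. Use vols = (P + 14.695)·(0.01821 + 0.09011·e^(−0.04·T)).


vols = (7.9 + 14.695)·(0.01821 + 0.09011·e^(−0.04·1.8))

2.3060 volumes


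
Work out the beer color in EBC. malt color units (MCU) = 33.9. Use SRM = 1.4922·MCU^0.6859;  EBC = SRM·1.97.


SRM = 1.4922·33.9^0.6859 = 16.7260
EBC = 16.7260·1.97

32.9501 EBC


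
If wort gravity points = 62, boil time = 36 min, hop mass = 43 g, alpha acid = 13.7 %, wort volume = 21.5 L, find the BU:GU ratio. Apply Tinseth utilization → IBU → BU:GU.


U = 1.65·0.000125^(GP/1000)·(1−e^(−0.04t))/4.15;  IBU = (α/100)·m·U·1000/V;  BU:GU = IBU/GP
U = 1.65·0.000125^(62/1000)·(1−e^(−0.04·36))/4.15 = 0.1738
IBU = (13.7/100)·43·0.1738·1000/21.5 = 47.6168
BU:GU = 47.6168/62

0.7680


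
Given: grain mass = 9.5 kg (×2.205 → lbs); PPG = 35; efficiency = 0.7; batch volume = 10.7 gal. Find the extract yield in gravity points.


points = lbs × PPG × eff / vol
lbs = 9.5 × 2.205 = 20.9475
points = 20.9475 × 35 × 0.7 / 10.7

47.9639 points


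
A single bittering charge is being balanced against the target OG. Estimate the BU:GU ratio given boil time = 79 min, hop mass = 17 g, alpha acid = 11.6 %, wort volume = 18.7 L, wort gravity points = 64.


U = 1.65·0.000125^(GP/1000)·(1−e^(−0.04t))/4.15;  IBU = (α/100)·m·U·1000/V;  BU:GU = IBU/GP
U = 1.65·0.000125^(64/1000)·(1−e^(−0.04·79))/4.15 = 0.2142
IBU = (11.6/100)·17·0.2142·1000/18.7 = 22.5879
BU:GU = 22.5879/64

0.3529


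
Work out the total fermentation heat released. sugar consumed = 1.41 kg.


Q = m_sugar · 590 kJ/kg
Q = 1.41 · 590

831.9000 kJ


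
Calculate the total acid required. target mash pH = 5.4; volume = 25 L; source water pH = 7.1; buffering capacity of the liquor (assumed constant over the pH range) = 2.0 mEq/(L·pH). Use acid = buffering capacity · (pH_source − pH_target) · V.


acid = 2.0 · (7.1 − 5.4) · 25

85.0000 mEq


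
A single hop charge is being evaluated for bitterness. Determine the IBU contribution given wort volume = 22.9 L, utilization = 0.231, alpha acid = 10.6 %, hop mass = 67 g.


IBU = (α/100)·mass·U·1000 / V
IBU = (10.6/100)·67·0.231·1000 / 22.9

71.6403 IBU


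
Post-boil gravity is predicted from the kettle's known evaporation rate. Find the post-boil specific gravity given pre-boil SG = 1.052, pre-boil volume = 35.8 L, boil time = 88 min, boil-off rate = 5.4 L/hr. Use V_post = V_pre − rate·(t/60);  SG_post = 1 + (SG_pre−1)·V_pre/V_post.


V_post = 35.8 − 5.4·(88/60) = 27.8800
SG_post = 1 + (1.052 − 1)·35.8/27.8800

1.0668


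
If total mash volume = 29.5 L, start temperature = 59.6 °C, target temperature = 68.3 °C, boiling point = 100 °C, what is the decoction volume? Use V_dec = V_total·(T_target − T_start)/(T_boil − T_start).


V_dec = 29.5·(68.3 − 59.6)/(100 − 59.6)

6.3527 L


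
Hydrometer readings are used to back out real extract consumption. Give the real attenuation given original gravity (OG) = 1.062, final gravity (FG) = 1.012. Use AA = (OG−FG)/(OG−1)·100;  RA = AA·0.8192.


AA = (1.062 − 1.012)/(1.062 − 1)·100 = 80.6452
RA = 80.6452·0.8192

66.0645 %


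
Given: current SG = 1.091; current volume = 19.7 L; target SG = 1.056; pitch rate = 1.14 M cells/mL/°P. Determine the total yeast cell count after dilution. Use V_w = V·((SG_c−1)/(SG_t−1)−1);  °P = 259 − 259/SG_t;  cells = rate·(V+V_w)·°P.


V_w = 19.7·((1.091−1)/(1.056−1)−1) = 12.3125
V_final = 19.7 + 12.3125 = 32.0125
°P = 259 − 259/1.056 = 13.7348
cells = 1.14·32.0125·13.7348

501.2430 billion cells


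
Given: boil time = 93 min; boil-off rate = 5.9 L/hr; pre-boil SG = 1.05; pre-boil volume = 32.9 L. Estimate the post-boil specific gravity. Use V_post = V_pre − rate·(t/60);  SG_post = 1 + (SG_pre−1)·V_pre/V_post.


V_post = 32.9 − 5.9·(93/60) = 23.7550
SG_post = 1 + (1.05 − 1)·32.9/23.7550

1.0692


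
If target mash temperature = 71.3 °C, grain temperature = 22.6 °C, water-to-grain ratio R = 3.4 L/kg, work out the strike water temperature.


T_strike = (0.41/R)·(T_mash − T_grain) + T_mash
T_strike = (0.41/3.4)·(71.3 − 22.6) + 71.3

77.1726 °C


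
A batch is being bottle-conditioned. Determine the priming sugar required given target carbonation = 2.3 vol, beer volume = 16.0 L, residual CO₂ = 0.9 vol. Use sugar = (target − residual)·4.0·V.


sugar = (2.3 − 0.9)·4.0·16.0

89.6000 g


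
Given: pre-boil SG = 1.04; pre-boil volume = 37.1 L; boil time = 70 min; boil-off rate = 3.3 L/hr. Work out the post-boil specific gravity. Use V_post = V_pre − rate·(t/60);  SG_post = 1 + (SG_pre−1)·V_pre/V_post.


V_post = 37.1 − 3.3·(70/60) = 33.2500
SG_post = 1 + (1.04 − 1)·37.1/33.2500

1.0446


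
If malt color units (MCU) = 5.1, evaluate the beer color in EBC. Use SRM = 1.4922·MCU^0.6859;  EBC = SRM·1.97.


SRM = 1.4922·5.1^0.6859 = 4.5619
EBC = 4.5619·1.97

8.9870 EBC


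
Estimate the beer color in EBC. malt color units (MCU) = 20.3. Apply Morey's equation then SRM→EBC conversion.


SRM = 1.4922·MCU^0.6859;  EBC = SRM·1.97
SRM = 1.4922·20.3^0.6859 = 11.7663
EBC = 11.7663·1.97

23.1795 EBC


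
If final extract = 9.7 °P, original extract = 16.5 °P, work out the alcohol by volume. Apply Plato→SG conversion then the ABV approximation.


SG = 259/(259 − P);  ABV = (OG − FG)·131.25
OG = 259/(259 − 16.5) = 1.0680
FG = 259/(259 − 9.7) = 1.0389
ABV = (1.0680 − 1.0389)·131.25

3.8236 % ABV


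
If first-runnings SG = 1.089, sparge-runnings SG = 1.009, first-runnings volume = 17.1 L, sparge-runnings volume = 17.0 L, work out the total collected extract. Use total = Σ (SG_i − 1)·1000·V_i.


first = (1.089 − 1)·1000·17.1 = 1521.9000
sparge = (1.009 − 1)·1000·17.0 = 153.0000
total = 1521.9000 + 153.0000

1674.9000 gravity·L


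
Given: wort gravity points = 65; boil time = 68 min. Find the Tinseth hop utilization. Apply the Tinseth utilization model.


U = 1.65·0.000125^(GP/1000) · (1 − e^(−0.04·t))/4.15
bigness = 1.65·0.000125^(65/1000) = 0.9200
boil_factor = (1 − e^(−0.04·68))/4.15 = 0.2251
U = 0.9200 · 0.2251

0.2071


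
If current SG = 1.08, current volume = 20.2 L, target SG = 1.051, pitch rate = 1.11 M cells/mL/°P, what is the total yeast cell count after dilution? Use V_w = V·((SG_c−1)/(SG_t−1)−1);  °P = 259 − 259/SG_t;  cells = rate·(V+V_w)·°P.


V_w = 20.2·((1.08−1)/(1.051−1)−1) = 11.4863
V_final = 20.2 + 11.4863 = 31.6863
°P = 259 − 259/1.051 = 12.5680
cells = 1.11·31.6863·12.5680

442.0398 billion cells


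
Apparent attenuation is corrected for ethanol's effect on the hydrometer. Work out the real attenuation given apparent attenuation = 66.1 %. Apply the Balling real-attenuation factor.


RA = AA · 0.8192
RA = 66.1 · 0.8192

54.1491 %


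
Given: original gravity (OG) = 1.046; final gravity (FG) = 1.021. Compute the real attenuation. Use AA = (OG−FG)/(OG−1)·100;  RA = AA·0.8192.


AA = (1.046 − 1.021)/(1.046 − 1)·100 = 54.3478
RA = 54.3478·0.8192

44.5217 %


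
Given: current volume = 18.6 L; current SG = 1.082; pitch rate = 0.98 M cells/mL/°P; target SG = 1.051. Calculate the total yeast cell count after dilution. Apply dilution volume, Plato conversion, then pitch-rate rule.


V_w = V·((SG_c−1)/(SG_t−1)−1);  °P = 259 − 259/SG_t;  cells = rate·(V+V_w)·°P
V_w = 18.6·((1.082−1)/(1.051−1)−1) = 11.3059
V_final = 18.6 + 11.3059 = 29.9059
°P = 259 − 259/1.051 = 12.5680
cells = 0.98·29.9059·12.5680

368.3409 billion cells


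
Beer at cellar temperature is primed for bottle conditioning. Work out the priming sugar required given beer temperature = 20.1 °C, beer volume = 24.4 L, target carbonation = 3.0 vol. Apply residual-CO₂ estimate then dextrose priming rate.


residual = 14.695·(0.01821 + 0.09011·e^(−0.04·T));  sugar = (target − residual)·4.0·V
residual = 14.695·(0.01821 + 0.09011·e^(−0.04·20.1)) = 0.8602
sugar = (3.0 − 0.8602)·4.0·24.4

208.8438 g


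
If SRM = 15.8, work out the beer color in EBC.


EBC = SRM · 1.97
EBC = 15.8 · 1.97

31.1260 EBC


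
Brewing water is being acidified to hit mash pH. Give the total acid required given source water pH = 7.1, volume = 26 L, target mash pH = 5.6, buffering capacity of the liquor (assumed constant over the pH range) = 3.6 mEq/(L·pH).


acid = buffering capacity · (pH_source − pH_target) · V
acid = 3.6 · (7.1 − 5.6) · 26

140.4000 mEq


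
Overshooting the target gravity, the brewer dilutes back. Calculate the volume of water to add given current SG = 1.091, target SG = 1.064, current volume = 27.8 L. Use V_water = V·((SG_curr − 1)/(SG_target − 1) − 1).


V_water = 27.8·((1.091 − 1)/(1.064 − 1) − 1)

11.7281 L


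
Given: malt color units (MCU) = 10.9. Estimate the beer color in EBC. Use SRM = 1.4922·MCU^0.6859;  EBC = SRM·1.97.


SRM = 1.4922·10.9^0.6859 = 7.6806
EBC = 7.6806·1.97

15.1309 EBC


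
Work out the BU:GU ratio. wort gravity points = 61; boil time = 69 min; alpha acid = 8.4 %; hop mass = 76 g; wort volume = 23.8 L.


U = 1.65·0.000125^(GP/1000)·(1−e^(−0.04t))/4.15;  IBU = (α/100)·m·U·1000/V;  BU:GU = IBU/GP
U = 1.65·0.000125^(61/1000)·(1−e^(−0.04·69))/4.15 = 0.2153
IBU = (8.4/100)·76·0.2153·1000/23.8 = 57.7388
BU:GU = 57.7388/61

0.9465


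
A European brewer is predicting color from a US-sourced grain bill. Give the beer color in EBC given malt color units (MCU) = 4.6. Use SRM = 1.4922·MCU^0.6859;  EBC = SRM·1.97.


SRM = 1.4922·4.6^0.6859 = 4.2502
EBC = 4.2502·1.97

8.3730 EBC


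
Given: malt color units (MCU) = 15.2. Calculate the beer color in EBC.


SRM = 1.4922·MCU^0.6859;  EBC = SRM·1.97
SRM = 1.4922·15.2^0.6859 = 9.6484
EBC = 9.6484·1.97

19.0073 EBC


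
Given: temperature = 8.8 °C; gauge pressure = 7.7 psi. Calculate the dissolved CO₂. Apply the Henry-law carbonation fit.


vols = (P + 14.695)·(0.01821 + 0.09011·e^(−0.04·T))
vols = (7.7 + 14.695)·(0.01821 + 0.09011·e^(−0.04·8.8))

1.8270 volumes


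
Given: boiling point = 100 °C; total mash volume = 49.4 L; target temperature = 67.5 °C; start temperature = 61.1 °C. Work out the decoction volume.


V_dec = V_total·(T_target − T_start)/(T_boil − T_start)
V_dec = 49.4·(67.5 − 61.1)/(100 − 61.1)

8.1275 L
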